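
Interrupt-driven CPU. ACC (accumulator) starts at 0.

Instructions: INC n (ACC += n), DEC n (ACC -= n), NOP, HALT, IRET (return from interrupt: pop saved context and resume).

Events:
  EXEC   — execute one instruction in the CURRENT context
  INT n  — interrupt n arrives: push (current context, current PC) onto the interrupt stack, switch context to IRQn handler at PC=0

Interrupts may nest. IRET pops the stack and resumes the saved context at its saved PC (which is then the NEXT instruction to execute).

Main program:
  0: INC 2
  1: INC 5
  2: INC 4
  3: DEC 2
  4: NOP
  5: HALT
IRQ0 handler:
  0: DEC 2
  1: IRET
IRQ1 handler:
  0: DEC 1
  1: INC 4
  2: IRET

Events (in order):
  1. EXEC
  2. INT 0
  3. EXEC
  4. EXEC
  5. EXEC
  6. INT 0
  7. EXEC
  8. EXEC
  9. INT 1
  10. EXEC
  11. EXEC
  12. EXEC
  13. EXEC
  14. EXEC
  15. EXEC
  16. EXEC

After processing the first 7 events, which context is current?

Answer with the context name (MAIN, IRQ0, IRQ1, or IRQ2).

Event 1 (EXEC): [MAIN] PC=0: INC 2 -> ACC=2
Event 2 (INT 0): INT 0 arrives: push (MAIN, PC=1), enter IRQ0 at PC=0 (depth now 1)
Event 3 (EXEC): [IRQ0] PC=0: DEC 2 -> ACC=0
Event 4 (EXEC): [IRQ0] PC=1: IRET -> resume MAIN at PC=1 (depth now 0)
Event 5 (EXEC): [MAIN] PC=1: INC 5 -> ACC=5
Event 6 (INT 0): INT 0 arrives: push (MAIN, PC=2), enter IRQ0 at PC=0 (depth now 1)
Event 7 (EXEC): [IRQ0] PC=0: DEC 2 -> ACC=3

Answer: IRQ0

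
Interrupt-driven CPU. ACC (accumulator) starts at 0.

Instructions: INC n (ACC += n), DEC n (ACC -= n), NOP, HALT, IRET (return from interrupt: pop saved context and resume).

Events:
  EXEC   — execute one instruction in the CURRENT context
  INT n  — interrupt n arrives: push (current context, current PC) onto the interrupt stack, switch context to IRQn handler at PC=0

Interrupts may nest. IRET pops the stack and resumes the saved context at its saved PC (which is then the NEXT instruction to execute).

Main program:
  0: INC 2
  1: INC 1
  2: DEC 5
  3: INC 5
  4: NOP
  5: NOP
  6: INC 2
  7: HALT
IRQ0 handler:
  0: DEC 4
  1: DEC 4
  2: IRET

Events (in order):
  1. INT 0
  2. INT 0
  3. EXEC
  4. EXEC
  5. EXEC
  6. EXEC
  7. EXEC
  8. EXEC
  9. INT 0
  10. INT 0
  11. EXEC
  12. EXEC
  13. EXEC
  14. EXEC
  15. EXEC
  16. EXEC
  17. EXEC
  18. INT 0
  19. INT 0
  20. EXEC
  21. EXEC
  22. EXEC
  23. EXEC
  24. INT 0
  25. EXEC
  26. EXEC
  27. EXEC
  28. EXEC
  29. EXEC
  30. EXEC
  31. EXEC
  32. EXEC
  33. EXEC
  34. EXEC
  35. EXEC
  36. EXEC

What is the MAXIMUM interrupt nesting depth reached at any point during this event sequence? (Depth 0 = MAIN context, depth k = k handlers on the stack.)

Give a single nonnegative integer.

Answer: 2

Derivation:
Event 1 (INT 0): INT 0 arrives: push (MAIN, PC=0), enter IRQ0 at PC=0 (depth now 1) [depth=1]
Event 2 (INT 0): INT 0 arrives: push (IRQ0, PC=0), enter IRQ0 at PC=0 (depth now 2) [depth=2]
Event 3 (EXEC): [IRQ0] PC=0: DEC 4 -> ACC=-4 [depth=2]
Event 4 (EXEC): [IRQ0] PC=1: DEC 4 -> ACC=-8 [depth=2]
Event 5 (EXEC): [IRQ0] PC=2: IRET -> resume IRQ0 at PC=0 (depth now 1) [depth=1]
Event 6 (EXEC): [IRQ0] PC=0: DEC 4 -> ACC=-12 [depth=1]
Event 7 (EXEC): [IRQ0] PC=1: DEC 4 -> ACC=-16 [depth=1]
Event 8 (EXEC): [IRQ0] PC=2: IRET -> resume MAIN at PC=0 (depth now 0) [depth=0]
Event 9 (INT 0): INT 0 arrives: push (MAIN, PC=0), enter IRQ0 at PC=0 (depth now 1) [depth=1]
Event 10 (INT 0): INT 0 arrives: push (IRQ0, PC=0), enter IRQ0 at PC=0 (depth now 2) [depth=2]
Event 11 (EXEC): [IRQ0] PC=0: DEC 4 -> ACC=-20 [depth=2]
Event 12 (EXEC): [IRQ0] PC=1: DEC 4 -> ACC=-24 [depth=2]
Event 13 (EXEC): [IRQ0] PC=2: IRET -> resume IRQ0 at PC=0 (depth now 1) [depth=1]
Event 14 (EXEC): [IRQ0] PC=0: DEC 4 -> ACC=-28 [depth=1]
Event 15 (EXEC): [IRQ0] PC=1: DEC 4 -> ACC=-32 [depth=1]
Event 16 (EXEC): [IRQ0] PC=2: IRET -> resume MAIN at PC=0 (depth now 0) [depth=0]
Event 17 (EXEC): [MAIN] PC=0: INC 2 -> ACC=-30 [depth=0]
Event 18 (INT 0): INT 0 arrives: push (MAIN, PC=1), enter IRQ0 at PC=0 (depth now 1) [depth=1]
Event 19 (INT 0): INT 0 arrives: push (IRQ0, PC=0), enter IRQ0 at PC=0 (depth now 2) [depth=2]
Event 20 (EXEC): [IRQ0] PC=0: DEC 4 -> ACC=-34 [depth=2]
Event 21 (EXEC): [IRQ0] PC=1: DEC 4 -> ACC=-38 [depth=2]
Event 22 (EXEC): [IRQ0] PC=2: IRET -> resume IRQ0 at PC=0 (depth now 1) [depth=1]
Event 23 (EXEC): [IRQ0] PC=0: DEC 4 -> ACC=-42 [depth=1]
Event 24 (INT 0): INT 0 arrives: push (IRQ0, PC=1), enter IRQ0 at PC=0 (depth now 2) [depth=2]
Event 25 (EXEC): [IRQ0] PC=0: DEC 4 -> ACC=-46 [depth=2]
Event 26 (EXEC): [IRQ0] PC=1: DEC 4 -> ACC=-50 [depth=2]
Event 27 (EXEC): [IRQ0] PC=2: IRET -> resume IRQ0 at PC=1 (depth now 1) [depth=1]
Event 28 (EXEC): [IRQ0] PC=1: DEC 4 -> ACC=-54 [depth=1]
Event 29 (EXEC): [IRQ0] PC=2: IRET -> resume MAIN at PC=1 (depth now 0) [depth=0]
Event 30 (EXEC): [MAIN] PC=1: INC 1 -> ACC=-53 [depth=0]
Event 31 (EXEC): [MAIN] PC=2: DEC 5 -> ACC=-58 [depth=0]
Event 32 (EXEC): [MAIN] PC=3: INC 5 -> ACC=-53 [depth=0]
Event 33 (EXEC): [MAIN] PC=4: NOP [depth=0]
Event 34 (EXEC): [MAIN] PC=5: NOP [depth=0]
Event 35 (EXEC): [MAIN] PC=6: INC 2 -> ACC=-51 [depth=0]
Event 36 (EXEC): [MAIN] PC=7: HALT [depth=0]
Max depth observed: 2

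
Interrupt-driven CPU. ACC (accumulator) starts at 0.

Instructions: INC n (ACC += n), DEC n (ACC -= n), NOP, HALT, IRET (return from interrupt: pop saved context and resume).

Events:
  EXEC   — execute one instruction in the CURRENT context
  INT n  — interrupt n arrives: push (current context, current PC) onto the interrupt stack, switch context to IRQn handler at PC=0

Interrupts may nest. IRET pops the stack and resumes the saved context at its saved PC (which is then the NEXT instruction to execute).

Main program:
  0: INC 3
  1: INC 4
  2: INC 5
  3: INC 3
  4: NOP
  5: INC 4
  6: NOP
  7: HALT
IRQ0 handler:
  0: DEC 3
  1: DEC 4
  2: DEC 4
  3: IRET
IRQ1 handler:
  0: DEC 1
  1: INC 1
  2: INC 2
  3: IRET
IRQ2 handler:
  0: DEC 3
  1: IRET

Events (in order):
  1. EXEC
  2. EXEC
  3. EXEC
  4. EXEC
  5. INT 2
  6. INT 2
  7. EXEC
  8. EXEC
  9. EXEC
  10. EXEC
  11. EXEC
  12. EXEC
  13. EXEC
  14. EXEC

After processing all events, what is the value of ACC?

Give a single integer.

Event 1 (EXEC): [MAIN] PC=0: INC 3 -> ACC=3
Event 2 (EXEC): [MAIN] PC=1: INC 4 -> ACC=7
Event 3 (EXEC): [MAIN] PC=2: INC 5 -> ACC=12
Event 4 (EXEC): [MAIN] PC=3: INC 3 -> ACC=15
Event 5 (INT 2): INT 2 arrives: push (MAIN, PC=4), enter IRQ2 at PC=0 (depth now 1)
Event 6 (INT 2): INT 2 arrives: push (IRQ2, PC=0), enter IRQ2 at PC=0 (depth now 2)
Event 7 (EXEC): [IRQ2] PC=0: DEC 3 -> ACC=12
Event 8 (EXEC): [IRQ2] PC=1: IRET -> resume IRQ2 at PC=0 (depth now 1)
Event 9 (EXEC): [IRQ2] PC=0: DEC 3 -> ACC=9
Event 10 (EXEC): [IRQ2] PC=1: IRET -> resume MAIN at PC=4 (depth now 0)
Event 11 (EXEC): [MAIN] PC=4: NOP
Event 12 (EXEC): [MAIN] PC=5: INC 4 -> ACC=13
Event 13 (EXEC): [MAIN] PC=6: NOP
Event 14 (EXEC): [MAIN] PC=7: HALT

Answer: 13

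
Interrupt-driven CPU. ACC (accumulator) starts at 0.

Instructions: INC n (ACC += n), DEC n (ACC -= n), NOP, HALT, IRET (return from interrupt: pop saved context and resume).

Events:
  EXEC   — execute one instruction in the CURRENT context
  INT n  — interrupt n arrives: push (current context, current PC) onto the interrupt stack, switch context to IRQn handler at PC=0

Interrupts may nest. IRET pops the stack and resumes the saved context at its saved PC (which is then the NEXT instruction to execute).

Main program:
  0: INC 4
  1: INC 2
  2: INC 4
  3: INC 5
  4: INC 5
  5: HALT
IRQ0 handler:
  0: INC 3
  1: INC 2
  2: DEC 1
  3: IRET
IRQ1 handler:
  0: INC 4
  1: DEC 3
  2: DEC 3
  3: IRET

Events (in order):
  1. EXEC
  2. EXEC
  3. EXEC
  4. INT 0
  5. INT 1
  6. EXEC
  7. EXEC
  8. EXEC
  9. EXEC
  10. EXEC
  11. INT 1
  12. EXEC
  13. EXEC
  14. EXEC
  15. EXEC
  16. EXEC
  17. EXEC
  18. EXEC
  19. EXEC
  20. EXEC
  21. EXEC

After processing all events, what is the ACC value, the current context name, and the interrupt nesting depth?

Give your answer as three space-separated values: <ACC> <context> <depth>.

Event 1 (EXEC): [MAIN] PC=0: INC 4 -> ACC=4
Event 2 (EXEC): [MAIN] PC=1: INC 2 -> ACC=6
Event 3 (EXEC): [MAIN] PC=2: INC 4 -> ACC=10
Event 4 (INT 0): INT 0 arrives: push (MAIN, PC=3), enter IRQ0 at PC=0 (depth now 1)
Event 5 (INT 1): INT 1 arrives: push (IRQ0, PC=0), enter IRQ1 at PC=0 (depth now 2)
Event 6 (EXEC): [IRQ1] PC=0: INC 4 -> ACC=14
Event 7 (EXEC): [IRQ1] PC=1: DEC 3 -> ACC=11
Event 8 (EXEC): [IRQ1] PC=2: DEC 3 -> ACC=8
Event 9 (EXEC): [IRQ1] PC=3: IRET -> resume IRQ0 at PC=0 (depth now 1)
Event 10 (EXEC): [IRQ0] PC=0: INC 3 -> ACC=11
Event 11 (INT 1): INT 1 arrives: push (IRQ0, PC=1), enter IRQ1 at PC=0 (depth now 2)
Event 12 (EXEC): [IRQ1] PC=0: INC 4 -> ACC=15
Event 13 (EXEC): [IRQ1] PC=1: DEC 3 -> ACC=12
Event 14 (EXEC): [IRQ1] PC=2: DEC 3 -> ACC=9
Event 15 (EXEC): [IRQ1] PC=3: IRET -> resume IRQ0 at PC=1 (depth now 1)
Event 16 (EXEC): [IRQ0] PC=1: INC 2 -> ACC=11
Event 17 (EXEC): [IRQ0] PC=2: DEC 1 -> ACC=10
Event 18 (EXEC): [IRQ0] PC=3: IRET -> resume MAIN at PC=3 (depth now 0)
Event 19 (EXEC): [MAIN] PC=3: INC 5 -> ACC=15
Event 20 (EXEC): [MAIN] PC=4: INC 5 -> ACC=20
Event 21 (EXEC): [MAIN] PC=5: HALT

Answer: 20 MAIN 0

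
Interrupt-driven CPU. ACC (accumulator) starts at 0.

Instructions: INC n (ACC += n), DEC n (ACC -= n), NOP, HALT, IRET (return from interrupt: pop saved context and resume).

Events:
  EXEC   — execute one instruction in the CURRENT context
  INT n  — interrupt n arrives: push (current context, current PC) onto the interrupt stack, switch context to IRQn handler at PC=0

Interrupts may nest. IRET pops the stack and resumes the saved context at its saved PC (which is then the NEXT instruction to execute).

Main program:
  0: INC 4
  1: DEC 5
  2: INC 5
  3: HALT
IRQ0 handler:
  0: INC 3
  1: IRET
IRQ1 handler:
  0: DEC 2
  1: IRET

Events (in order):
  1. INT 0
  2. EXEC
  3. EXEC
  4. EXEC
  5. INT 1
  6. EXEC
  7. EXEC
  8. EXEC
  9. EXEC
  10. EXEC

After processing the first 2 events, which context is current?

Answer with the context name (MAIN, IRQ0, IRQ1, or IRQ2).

Answer: IRQ0

Derivation:
Event 1 (INT 0): INT 0 arrives: push (MAIN, PC=0), enter IRQ0 at PC=0 (depth now 1)
Event 2 (EXEC): [IRQ0] PC=0: INC 3 -> ACC=3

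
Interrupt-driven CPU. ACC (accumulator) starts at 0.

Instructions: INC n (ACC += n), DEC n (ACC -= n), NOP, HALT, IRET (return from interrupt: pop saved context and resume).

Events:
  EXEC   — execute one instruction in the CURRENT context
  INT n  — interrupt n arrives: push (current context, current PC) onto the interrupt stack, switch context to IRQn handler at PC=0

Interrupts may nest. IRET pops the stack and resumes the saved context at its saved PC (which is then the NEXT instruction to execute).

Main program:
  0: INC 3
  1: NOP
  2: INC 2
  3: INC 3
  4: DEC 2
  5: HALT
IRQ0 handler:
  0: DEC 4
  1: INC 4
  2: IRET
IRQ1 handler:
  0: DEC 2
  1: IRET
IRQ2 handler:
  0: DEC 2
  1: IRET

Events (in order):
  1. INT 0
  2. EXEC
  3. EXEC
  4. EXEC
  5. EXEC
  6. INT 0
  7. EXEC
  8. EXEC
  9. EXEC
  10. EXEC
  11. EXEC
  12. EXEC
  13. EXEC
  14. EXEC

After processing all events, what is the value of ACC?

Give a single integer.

Event 1 (INT 0): INT 0 arrives: push (MAIN, PC=0), enter IRQ0 at PC=0 (depth now 1)
Event 2 (EXEC): [IRQ0] PC=0: DEC 4 -> ACC=-4
Event 3 (EXEC): [IRQ0] PC=1: INC 4 -> ACC=0
Event 4 (EXEC): [IRQ0] PC=2: IRET -> resume MAIN at PC=0 (depth now 0)
Event 5 (EXEC): [MAIN] PC=0: INC 3 -> ACC=3
Event 6 (INT 0): INT 0 arrives: push (MAIN, PC=1), enter IRQ0 at PC=0 (depth now 1)
Event 7 (EXEC): [IRQ0] PC=0: DEC 4 -> ACC=-1
Event 8 (EXEC): [IRQ0] PC=1: INC 4 -> ACC=3
Event 9 (EXEC): [IRQ0] PC=2: IRET -> resume MAIN at PC=1 (depth now 0)
Event 10 (EXEC): [MAIN] PC=1: NOP
Event 11 (EXEC): [MAIN] PC=2: INC 2 -> ACC=5
Event 12 (EXEC): [MAIN] PC=3: INC 3 -> ACC=8
Event 13 (EXEC): [MAIN] PC=4: DEC 2 -> ACC=6
Event 14 (EXEC): [MAIN] PC=5: HALT

Answer: 6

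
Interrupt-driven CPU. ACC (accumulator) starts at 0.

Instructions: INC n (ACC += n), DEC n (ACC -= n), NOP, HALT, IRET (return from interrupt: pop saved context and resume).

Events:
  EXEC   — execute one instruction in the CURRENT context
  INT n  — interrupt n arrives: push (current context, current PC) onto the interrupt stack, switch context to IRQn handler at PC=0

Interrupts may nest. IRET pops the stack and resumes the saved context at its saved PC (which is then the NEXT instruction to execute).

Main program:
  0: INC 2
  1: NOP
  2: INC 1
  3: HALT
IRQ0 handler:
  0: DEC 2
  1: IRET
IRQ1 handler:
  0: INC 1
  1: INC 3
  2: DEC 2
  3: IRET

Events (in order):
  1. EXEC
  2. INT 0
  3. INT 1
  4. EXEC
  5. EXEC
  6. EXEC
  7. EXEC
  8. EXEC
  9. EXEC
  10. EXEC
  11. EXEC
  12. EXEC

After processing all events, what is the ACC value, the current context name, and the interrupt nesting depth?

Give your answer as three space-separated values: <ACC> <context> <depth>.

Answer: 3 MAIN 0

Derivation:
Event 1 (EXEC): [MAIN] PC=0: INC 2 -> ACC=2
Event 2 (INT 0): INT 0 arrives: push (MAIN, PC=1), enter IRQ0 at PC=0 (depth now 1)
Event 3 (INT 1): INT 1 arrives: push (IRQ0, PC=0), enter IRQ1 at PC=0 (depth now 2)
Event 4 (EXEC): [IRQ1] PC=0: INC 1 -> ACC=3
Event 5 (EXEC): [IRQ1] PC=1: INC 3 -> ACC=6
Event 6 (EXEC): [IRQ1] PC=2: DEC 2 -> ACC=4
Event 7 (EXEC): [IRQ1] PC=3: IRET -> resume IRQ0 at PC=0 (depth now 1)
Event 8 (EXEC): [IRQ0] PC=0: DEC 2 -> ACC=2
Event 9 (EXEC): [IRQ0] PC=1: IRET -> resume MAIN at PC=1 (depth now 0)
Event 10 (EXEC): [MAIN] PC=1: NOP
Event 11 (EXEC): [MAIN] PC=2: INC 1 -> ACC=3
Event 12 (EXEC): [MAIN] PC=3: HALT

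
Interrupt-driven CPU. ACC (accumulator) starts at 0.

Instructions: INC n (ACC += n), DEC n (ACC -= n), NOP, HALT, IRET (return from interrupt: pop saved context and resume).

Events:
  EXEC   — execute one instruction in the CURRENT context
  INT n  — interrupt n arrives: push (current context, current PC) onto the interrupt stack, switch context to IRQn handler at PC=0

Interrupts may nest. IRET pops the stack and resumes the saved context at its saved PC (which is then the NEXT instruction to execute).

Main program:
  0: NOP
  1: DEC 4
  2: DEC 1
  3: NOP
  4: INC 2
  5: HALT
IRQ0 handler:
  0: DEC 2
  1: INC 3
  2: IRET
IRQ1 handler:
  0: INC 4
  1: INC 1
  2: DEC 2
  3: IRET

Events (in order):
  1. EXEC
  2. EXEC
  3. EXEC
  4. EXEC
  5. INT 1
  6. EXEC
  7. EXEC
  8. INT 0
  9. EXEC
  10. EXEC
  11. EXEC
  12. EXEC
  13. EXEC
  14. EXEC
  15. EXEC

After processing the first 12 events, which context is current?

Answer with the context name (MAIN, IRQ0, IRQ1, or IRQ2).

Event 1 (EXEC): [MAIN] PC=0: NOP
Event 2 (EXEC): [MAIN] PC=1: DEC 4 -> ACC=-4
Event 3 (EXEC): [MAIN] PC=2: DEC 1 -> ACC=-5
Event 4 (EXEC): [MAIN] PC=3: NOP
Event 5 (INT 1): INT 1 arrives: push (MAIN, PC=4), enter IRQ1 at PC=0 (depth now 1)
Event 6 (EXEC): [IRQ1] PC=0: INC 4 -> ACC=-1
Event 7 (EXEC): [IRQ1] PC=1: INC 1 -> ACC=0
Event 8 (INT 0): INT 0 arrives: push (IRQ1, PC=2), enter IRQ0 at PC=0 (depth now 2)
Event 9 (EXEC): [IRQ0] PC=0: DEC 2 -> ACC=-2
Event 10 (EXEC): [IRQ0] PC=1: INC 3 -> ACC=1
Event 11 (EXEC): [IRQ0] PC=2: IRET -> resume IRQ1 at PC=2 (depth now 1)
Event 12 (EXEC): [IRQ1] PC=2: DEC 2 -> ACC=-1

Answer: IRQ1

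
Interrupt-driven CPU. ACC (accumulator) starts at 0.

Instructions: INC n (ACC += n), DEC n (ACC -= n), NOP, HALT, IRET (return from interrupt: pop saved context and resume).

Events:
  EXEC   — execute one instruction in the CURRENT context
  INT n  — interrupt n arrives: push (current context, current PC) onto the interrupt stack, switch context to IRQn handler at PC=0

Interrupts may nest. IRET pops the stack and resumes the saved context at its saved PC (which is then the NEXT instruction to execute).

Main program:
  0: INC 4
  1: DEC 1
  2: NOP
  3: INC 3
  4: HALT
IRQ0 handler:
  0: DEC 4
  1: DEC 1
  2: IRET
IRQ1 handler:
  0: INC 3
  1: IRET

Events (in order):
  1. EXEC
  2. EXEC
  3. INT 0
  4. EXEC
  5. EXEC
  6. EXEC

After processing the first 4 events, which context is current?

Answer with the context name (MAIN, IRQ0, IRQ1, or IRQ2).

Answer: IRQ0

Derivation:
Event 1 (EXEC): [MAIN] PC=0: INC 4 -> ACC=4
Event 2 (EXEC): [MAIN] PC=1: DEC 1 -> ACC=3
Event 3 (INT 0): INT 0 arrives: push (MAIN, PC=2), enter IRQ0 at PC=0 (depth now 1)
Event 4 (EXEC): [IRQ0] PC=0: DEC 4 -> ACC=-1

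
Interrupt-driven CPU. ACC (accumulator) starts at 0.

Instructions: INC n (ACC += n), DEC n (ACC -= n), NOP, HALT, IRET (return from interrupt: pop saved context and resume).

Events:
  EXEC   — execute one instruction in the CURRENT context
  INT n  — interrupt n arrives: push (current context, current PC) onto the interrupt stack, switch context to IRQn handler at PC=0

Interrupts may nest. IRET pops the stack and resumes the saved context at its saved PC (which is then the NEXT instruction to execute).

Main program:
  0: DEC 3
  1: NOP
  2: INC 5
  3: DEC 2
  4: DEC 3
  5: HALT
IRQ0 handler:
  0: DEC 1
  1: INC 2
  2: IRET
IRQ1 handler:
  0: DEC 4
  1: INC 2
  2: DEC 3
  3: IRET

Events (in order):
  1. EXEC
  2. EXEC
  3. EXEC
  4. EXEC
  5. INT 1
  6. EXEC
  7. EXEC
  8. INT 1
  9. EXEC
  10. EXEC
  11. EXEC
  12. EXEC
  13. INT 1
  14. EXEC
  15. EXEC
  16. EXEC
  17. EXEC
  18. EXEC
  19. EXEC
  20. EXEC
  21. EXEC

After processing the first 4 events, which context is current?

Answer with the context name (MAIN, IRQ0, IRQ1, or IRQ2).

Event 1 (EXEC): [MAIN] PC=0: DEC 3 -> ACC=-3
Event 2 (EXEC): [MAIN] PC=1: NOP
Event 3 (EXEC): [MAIN] PC=2: INC 5 -> ACC=2
Event 4 (EXEC): [MAIN] PC=3: DEC 2 -> ACC=0

Answer: MAIN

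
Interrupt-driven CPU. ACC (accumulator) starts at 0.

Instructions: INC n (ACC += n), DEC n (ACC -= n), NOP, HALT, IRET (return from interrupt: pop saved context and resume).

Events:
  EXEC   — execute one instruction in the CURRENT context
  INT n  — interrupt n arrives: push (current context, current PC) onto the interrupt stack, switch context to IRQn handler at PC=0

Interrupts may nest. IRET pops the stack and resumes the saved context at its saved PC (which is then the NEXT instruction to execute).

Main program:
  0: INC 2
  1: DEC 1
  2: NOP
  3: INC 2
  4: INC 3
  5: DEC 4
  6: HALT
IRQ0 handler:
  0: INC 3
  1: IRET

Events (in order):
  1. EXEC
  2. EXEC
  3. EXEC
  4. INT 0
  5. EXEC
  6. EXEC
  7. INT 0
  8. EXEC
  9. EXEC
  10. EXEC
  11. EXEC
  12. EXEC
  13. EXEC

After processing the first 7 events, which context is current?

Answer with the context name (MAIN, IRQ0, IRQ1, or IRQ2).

Event 1 (EXEC): [MAIN] PC=0: INC 2 -> ACC=2
Event 2 (EXEC): [MAIN] PC=1: DEC 1 -> ACC=1
Event 3 (EXEC): [MAIN] PC=2: NOP
Event 4 (INT 0): INT 0 arrives: push (MAIN, PC=3), enter IRQ0 at PC=0 (depth now 1)
Event 5 (EXEC): [IRQ0] PC=0: INC 3 -> ACC=4
Event 6 (EXEC): [IRQ0] PC=1: IRET -> resume MAIN at PC=3 (depth now 0)
Event 7 (INT 0): INT 0 arrives: push (MAIN, PC=3), enter IRQ0 at PC=0 (depth now 1)

Answer: IRQ0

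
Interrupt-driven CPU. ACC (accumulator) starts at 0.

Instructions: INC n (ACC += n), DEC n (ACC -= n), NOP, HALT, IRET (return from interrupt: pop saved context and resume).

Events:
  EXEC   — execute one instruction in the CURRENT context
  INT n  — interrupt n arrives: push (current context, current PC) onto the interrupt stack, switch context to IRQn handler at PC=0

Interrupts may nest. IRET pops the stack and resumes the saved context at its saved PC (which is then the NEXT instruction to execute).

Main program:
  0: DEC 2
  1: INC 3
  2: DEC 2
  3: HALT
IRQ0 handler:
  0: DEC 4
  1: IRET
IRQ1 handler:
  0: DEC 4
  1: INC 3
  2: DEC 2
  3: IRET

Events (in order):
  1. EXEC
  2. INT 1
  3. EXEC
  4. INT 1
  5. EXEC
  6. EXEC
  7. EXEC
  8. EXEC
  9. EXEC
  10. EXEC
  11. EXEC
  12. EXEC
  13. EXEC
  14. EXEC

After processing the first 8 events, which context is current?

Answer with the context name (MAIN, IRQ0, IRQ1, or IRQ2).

Answer: IRQ1

Derivation:
Event 1 (EXEC): [MAIN] PC=0: DEC 2 -> ACC=-2
Event 2 (INT 1): INT 1 arrives: push (MAIN, PC=1), enter IRQ1 at PC=0 (depth now 1)
Event 3 (EXEC): [IRQ1] PC=0: DEC 4 -> ACC=-6
Event 4 (INT 1): INT 1 arrives: push (IRQ1, PC=1), enter IRQ1 at PC=0 (depth now 2)
Event 5 (EXEC): [IRQ1] PC=0: DEC 4 -> ACC=-10
Event 6 (EXEC): [IRQ1] PC=1: INC 3 -> ACC=-7
Event 7 (EXEC): [IRQ1] PC=2: DEC 2 -> ACC=-9
Event 8 (EXEC): [IRQ1] PC=3: IRET -> resume IRQ1 at PC=1 (depth now 1)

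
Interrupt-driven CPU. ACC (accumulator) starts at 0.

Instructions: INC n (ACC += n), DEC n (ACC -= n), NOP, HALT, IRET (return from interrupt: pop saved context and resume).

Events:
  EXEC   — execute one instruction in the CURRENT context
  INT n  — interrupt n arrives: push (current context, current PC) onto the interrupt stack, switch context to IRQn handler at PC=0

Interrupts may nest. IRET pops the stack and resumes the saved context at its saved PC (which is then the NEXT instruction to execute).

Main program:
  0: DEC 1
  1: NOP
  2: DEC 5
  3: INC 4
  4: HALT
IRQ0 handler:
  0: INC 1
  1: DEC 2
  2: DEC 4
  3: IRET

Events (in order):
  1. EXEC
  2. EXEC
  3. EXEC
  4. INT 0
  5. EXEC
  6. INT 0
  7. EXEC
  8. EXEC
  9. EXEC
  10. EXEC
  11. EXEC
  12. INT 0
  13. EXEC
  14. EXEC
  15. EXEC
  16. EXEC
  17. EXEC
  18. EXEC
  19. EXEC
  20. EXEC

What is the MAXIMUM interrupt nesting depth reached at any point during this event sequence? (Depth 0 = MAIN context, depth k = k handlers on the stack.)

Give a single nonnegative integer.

Answer: 2

Derivation:
Event 1 (EXEC): [MAIN] PC=0: DEC 1 -> ACC=-1 [depth=0]
Event 2 (EXEC): [MAIN] PC=1: NOP [depth=0]
Event 3 (EXEC): [MAIN] PC=2: DEC 5 -> ACC=-6 [depth=0]
Event 4 (INT 0): INT 0 arrives: push (MAIN, PC=3), enter IRQ0 at PC=0 (depth now 1) [depth=1]
Event 5 (EXEC): [IRQ0] PC=0: INC 1 -> ACC=-5 [depth=1]
Event 6 (INT 0): INT 0 arrives: push (IRQ0, PC=1), enter IRQ0 at PC=0 (depth now 2) [depth=2]
Event 7 (EXEC): [IRQ0] PC=0: INC 1 -> ACC=-4 [depth=2]
Event 8 (EXEC): [IRQ0] PC=1: DEC 2 -> ACC=-6 [depth=2]
Event 9 (EXEC): [IRQ0] PC=2: DEC 4 -> ACC=-10 [depth=2]
Event 10 (EXEC): [IRQ0] PC=3: IRET -> resume IRQ0 at PC=1 (depth now 1) [depth=1]
Event 11 (EXEC): [IRQ0] PC=1: DEC 2 -> ACC=-12 [depth=1]
Event 12 (INT 0): INT 0 arrives: push (IRQ0, PC=2), enter IRQ0 at PC=0 (depth now 2) [depth=2]
Event 13 (EXEC): [IRQ0] PC=0: INC 1 -> ACC=-11 [depth=2]
Event 14 (EXEC): [IRQ0] PC=1: DEC 2 -> ACC=-13 [depth=2]
Event 15 (EXEC): [IRQ0] PC=2: DEC 4 -> ACC=-17 [depth=2]
Event 16 (EXEC): [IRQ0] PC=3: IRET -> resume IRQ0 at PC=2 (depth now 1) [depth=1]
Event 17 (EXEC): [IRQ0] PC=2: DEC 4 -> ACC=-21 [depth=1]
Event 18 (EXEC): [IRQ0] PC=3: IRET -> resume MAIN at PC=3 (depth now 0) [depth=0]
Event 19 (EXEC): [MAIN] PC=3: INC 4 -> ACC=-17 [depth=0]
Event 20 (EXEC): [MAIN] PC=4: HALT [depth=0]
Max depth observed: 2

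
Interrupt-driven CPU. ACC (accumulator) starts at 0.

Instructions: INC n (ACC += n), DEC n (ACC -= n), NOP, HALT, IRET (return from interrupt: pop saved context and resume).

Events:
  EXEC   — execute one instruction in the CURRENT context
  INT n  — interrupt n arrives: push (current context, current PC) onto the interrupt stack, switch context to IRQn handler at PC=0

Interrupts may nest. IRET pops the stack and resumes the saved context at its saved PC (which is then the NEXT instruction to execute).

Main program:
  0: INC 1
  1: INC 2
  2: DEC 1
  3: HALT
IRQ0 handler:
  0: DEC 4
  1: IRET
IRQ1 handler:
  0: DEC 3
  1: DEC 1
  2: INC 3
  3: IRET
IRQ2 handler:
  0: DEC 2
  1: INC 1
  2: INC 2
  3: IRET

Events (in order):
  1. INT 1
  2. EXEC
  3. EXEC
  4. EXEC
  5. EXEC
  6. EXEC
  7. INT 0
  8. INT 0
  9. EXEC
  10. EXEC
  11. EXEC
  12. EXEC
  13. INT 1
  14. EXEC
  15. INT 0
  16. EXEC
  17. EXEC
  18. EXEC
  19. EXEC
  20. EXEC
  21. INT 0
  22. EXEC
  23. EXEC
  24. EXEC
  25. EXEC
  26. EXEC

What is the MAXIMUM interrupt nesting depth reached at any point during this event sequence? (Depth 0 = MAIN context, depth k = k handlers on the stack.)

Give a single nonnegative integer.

Answer: 2

Derivation:
Event 1 (INT 1): INT 1 arrives: push (MAIN, PC=0), enter IRQ1 at PC=0 (depth now 1) [depth=1]
Event 2 (EXEC): [IRQ1] PC=0: DEC 3 -> ACC=-3 [depth=1]
Event 3 (EXEC): [IRQ1] PC=1: DEC 1 -> ACC=-4 [depth=1]
Event 4 (EXEC): [IRQ1] PC=2: INC 3 -> ACC=-1 [depth=1]
Event 5 (EXEC): [IRQ1] PC=3: IRET -> resume MAIN at PC=0 (depth now 0) [depth=0]
Event 6 (EXEC): [MAIN] PC=0: INC 1 -> ACC=0 [depth=0]
Event 7 (INT 0): INT 0 arrives: push (MAIN, PC=1), enter IRQ0 at PC=0 (depth now 1) [depth=1]
Event 8 (INT 0): INT 0 arrives: push (IRQ0, PC=0), enter IRQ0 at PC=0 (depth now 2) [depth=2]
Event 9 (EXEC): [IRQ0] PC=0: DEC 4 -> ACC=-4 [depth=2]
Event 10 (EXEC): [IRQ0] PC=1: IRET -> resume IRQ0 at PC=0 (depth now 1) [depth=1]
Event 11 (EXEC): [IRQ0] PC=0: DEC 4 -> ACC=-8 [depth=1]
Event 12 (EXEC): [IRQ0] PC=1: IRET -> resume MAIN at PC=1 (depth now 0) [depth=0]
Event 13 (INT 1): INT 1 arrives: push (MAIN, PC=1), enter IRQ1 at PC=0 (depth now 1) [depth=1]
Event 14 (EXEC): [IRQ1] PC=0: DEC 3 -> ACC=-11 [depth=1]
Event 15 (INT 0): INT 0 arrives: push (IRQ1, PC=1), enter IRQ0 at PC=0 (depth now 2) [depth=2]
Event 16 (EXEC): [IRQ0] PC=0: DEC 4 -> ACC=-15 [depth=2]
Event 17 (EXEC): [IRQ0] PC=1: IRET -> resume IRQ1 at PC=1 (depth now 1) [depth=1]
Event 18 (EXEC): [IRQ1] PC=1: DEC 1 -> ACC=-16 [depth=1]
Event 19 (EXEC): [IRQ1] PC=2: INC 3 -> ACC=-13 [depth=1]
Event 20 (EXEC): [IRQ1] PC=3: IRET -> resume MAIN at PC=1 (depth now 0) [depth=0]
Event 21 (INT 0): INT 0 arrives: push (MAIN, PC=1), enter IRQ0 at PC=0 (depth now 1) [depth=1]
Event 22 (EXEC): [IRQ0] PC=0: DEC 4 -> ACC=-17 [depth=1]
Event 23 (EXEC): [IRQ0] PC=1: IRET -> resume MAIN at PC=1 (depth now 0) [depth=0]
Event 24 (EXEC): [MAIN] PC=1: INC 2 -> ACC=-15 [depth=0]
Event 25 (EXEC): [MAIN] PC=2: DEC 1 -> ACC=-16 [depth=0]
Event 26 (EXEC): [MAIN] PC=3: HALT [depth=0]
Max depth observed: 2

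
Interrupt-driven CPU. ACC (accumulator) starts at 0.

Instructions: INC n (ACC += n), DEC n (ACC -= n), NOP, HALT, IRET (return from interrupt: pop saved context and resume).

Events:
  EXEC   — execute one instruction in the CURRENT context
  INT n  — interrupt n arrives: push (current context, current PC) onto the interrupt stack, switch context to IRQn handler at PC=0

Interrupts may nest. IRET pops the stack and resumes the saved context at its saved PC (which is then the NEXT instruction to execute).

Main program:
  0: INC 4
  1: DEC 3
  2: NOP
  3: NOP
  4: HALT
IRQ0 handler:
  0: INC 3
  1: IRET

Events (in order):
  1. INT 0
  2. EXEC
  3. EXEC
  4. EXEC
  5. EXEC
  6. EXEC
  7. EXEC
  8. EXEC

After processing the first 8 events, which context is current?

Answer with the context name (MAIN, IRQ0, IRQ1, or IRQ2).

Answer: MAIN

Derivation:
Event 1 (INT 0): INT 0 arrives: push (MAIN, PC=0), enter IRQ0 at PC=0 (depth now 1)
Event 2 (EXEC): [IRQ0] PC=0: INC 3 -> ACC=3
Event 3 (EXEC): [IRQ0] PC=1: IRET -> resume MAIN at PC=0 (depth now 0)
Event 4 (EXEC): [MAIN] PC=0: INC 4 -> ACC=7
Event 5 (EXEC): [MAIN] PC=1: DEC 3 -> ACC=4
Event 6 (EXEC): [MAIN] PC=2: NOP
Event 7 (EXEC): [MAIN] PC=3: NOP
Event 8 (EXEC): [MAIN] PC=4: HALT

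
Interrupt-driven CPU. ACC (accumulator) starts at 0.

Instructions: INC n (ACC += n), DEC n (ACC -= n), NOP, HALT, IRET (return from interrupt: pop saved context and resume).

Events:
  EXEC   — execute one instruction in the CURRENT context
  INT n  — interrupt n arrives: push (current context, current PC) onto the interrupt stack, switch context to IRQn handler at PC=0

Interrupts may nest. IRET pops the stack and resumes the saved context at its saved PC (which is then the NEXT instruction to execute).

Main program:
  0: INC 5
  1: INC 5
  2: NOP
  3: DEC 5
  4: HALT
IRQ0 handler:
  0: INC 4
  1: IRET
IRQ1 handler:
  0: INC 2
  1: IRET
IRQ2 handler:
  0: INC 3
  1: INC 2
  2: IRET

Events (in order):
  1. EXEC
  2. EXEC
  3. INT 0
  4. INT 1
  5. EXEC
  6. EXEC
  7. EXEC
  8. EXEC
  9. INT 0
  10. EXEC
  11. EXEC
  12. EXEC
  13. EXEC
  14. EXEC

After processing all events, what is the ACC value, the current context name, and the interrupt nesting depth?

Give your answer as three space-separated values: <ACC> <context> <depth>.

Event 1 (EXEC): [MAIN] PC=0: INC 5 -> ACC=5
Event 2 (EXEC): [MAIN] PC=1: INC 5 -> ACC=10
Event 3 (INT 0): INT 0 arrives: push (MAIN, PC=2), enter IRQ0 at PC=0 (depth now 1)
Event 4 (INT 1): INT 1 arrives: push (IRQ0, PC=0), enter IRQ1 at PC=0 (depth now 2)
Event 5 (EXEC): [IRQ1] PC=0: INC 2 -> ACC=12
Event 6 (EXEC): [IRQ1] PC=1: IRET -> resume IRQ0 at PC=0 (depth now 1)
Event 7 (EXEC): [IRQ0] PC=0: INC 4 -> ACC=16
Event 8 (EXEC): [IRQ0] PC=1: IRET -> resume MAIN at PC=2 (depth now 0)
Event 9 (INT 0): INT 0 arrives: push (MAIN, PC=2), enter IRQ0 at PC=0 (depth now 1)
Event 10 (EXEC): [IRQ0] PC=0: INC 4 -> ACC=20
Event 11 (EXEC): [IRQ0] PC=1: IRET -> resume MAIN at PC=2 (depth now 0)
Event 12 (EXEC): [MAIN] PC=2: NOP
Event 13 (EXEC): [MAIN] PC=3: DEC 5 -> ACC=15
Event 14 (EXEC): [MAIN] PC=4: HALT

Answer: 15 MAIN 0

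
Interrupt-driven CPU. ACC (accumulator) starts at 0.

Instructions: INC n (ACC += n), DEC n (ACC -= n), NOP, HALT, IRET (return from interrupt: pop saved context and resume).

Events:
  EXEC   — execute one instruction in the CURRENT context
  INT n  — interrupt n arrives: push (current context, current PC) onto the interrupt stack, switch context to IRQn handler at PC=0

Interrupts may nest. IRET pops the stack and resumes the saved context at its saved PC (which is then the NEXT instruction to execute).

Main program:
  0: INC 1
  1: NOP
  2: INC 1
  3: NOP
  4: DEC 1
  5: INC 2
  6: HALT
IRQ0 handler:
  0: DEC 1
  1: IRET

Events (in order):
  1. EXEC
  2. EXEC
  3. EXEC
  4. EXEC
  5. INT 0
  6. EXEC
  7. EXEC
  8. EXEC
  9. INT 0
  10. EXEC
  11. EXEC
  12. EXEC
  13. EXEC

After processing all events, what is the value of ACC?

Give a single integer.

Answer: 1

Derivation:
Event 1 (EXEC): [MAIN] PC=0: INC 1 -> ACC=1
Event 2 (EXEC): [MAIN] PC=1: NOP
Event 3 (EXEC): [MAIN] PC=2: INC 1 -> ACC=2
Event 4 (EXEC): [MAIN] PC=3: NOP
Event 5 (INT 0): INT 0 arrives: push (MAIN, PC=4), enter IRQ0 at PC=0 (depth now 1)
Event 6 (EXEC): [IRQ0] PC=0: DEC 1 -> ACC=1
Event 7 (EXEC): [IRQ0] PC=1: IRET -> resume MAIN at PC=4 (depth now 0)
Event 8 (EXEC): [MAIN] PC=4: DEC 1 -> ACC=0
Event 9 (INT 0): INT 0 arrives: push (MAIN, PC=5), enter IRQ0 at PC=0 (depth now 1)
Event 10 (EXEC): [IRQ0] PC=0: DEC 1 -> ACC=-1
Event 11 (EXEC): [IRQ0] PC=1: IRET -> resume MAIN at PC=5 (depth now 0)
Event 12 (EXEC): [MAIN] PC=5: INC 2 -> ACC=1
Event 13 (EXEC): [MAIN] PC=6: HALT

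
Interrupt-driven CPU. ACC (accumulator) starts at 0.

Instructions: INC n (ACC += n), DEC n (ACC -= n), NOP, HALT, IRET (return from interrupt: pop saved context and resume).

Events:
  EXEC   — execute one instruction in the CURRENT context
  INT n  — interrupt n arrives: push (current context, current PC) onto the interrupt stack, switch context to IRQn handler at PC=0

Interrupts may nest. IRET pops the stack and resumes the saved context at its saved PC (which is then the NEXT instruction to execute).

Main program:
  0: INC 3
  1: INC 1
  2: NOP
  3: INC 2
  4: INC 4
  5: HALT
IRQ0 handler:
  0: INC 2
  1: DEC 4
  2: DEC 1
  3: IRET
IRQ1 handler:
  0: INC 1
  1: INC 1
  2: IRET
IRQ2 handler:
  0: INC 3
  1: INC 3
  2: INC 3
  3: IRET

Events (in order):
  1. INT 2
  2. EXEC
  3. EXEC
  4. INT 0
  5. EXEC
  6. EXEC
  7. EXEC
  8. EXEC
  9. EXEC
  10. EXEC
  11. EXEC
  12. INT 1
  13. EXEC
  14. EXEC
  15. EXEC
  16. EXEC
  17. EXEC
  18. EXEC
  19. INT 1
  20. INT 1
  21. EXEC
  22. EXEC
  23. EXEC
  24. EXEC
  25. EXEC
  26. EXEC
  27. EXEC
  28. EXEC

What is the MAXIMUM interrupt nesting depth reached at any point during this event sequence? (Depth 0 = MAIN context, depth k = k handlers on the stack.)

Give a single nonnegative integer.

Event 1 (INT 2): INT 2 arrives: push (MAIN, PC=0), enter IRQ2 at PC=0 (depth now 1) [depth=1]
Event 2 (EXEC): [IRQ2] PC=0: INC 3 -> ACC=3 [depth=1]
Event 3 (EXEC): [IRQ2] PC=1: INC 3 -> ACC=6 [depth=1]
Event 4 (INT 0): INT 0 arrives: push (IRQ2, PC=2), enter IRQ0 at PC=0 (depth now 2) [depth=2]
Event 5 (EXEC): [IRQ0] PC=0: INC 2 -> ACC=8 [depth=2]
Event 6 (EXEC): [IRQ0] PC=1: DEC 4 -> ACC=4 [depth=2]
Event 7 (EXEC): [IRQ0] PC=2: DEC 1 -> ACC=3 [depth=2]
Event 8 (EXEC): [IRQ0] PC=3: IRET -> resume IRQ2 at PC=2 (depth now 1) [depth=1]
Event 9 (EXEC): [IRQ2] PC=2: INC 3 -> ACC=6 [depth=1]
Event 10 (EXEC): [IRQ2] PC=3: IRET -> resume MAIN at PC=0 (depth now 0) [depth=0]
Event 11 (EXEC): [MAIN] PC=0: INC 3 -> ACC=9 [depth=0]
Event 12 (INT 1): INT 1 arrives: push (MAIN, PC=1), enter IRQ1 at PC=0 (depth now 1) [depth=1]
Event 13 (EXEC): [IRQ1] PC=0: INC 1 -> ACC=10 [depth=1]
Event 14 (EXEC): [IRQ1] PC=1: INC 1 -> ACC=11 [depth=1]
Event 15 (EXEC): [IRQ1] PC=2: IRET -> resume MAIN at PC=1 (depth now 0) [depth=0]
Event 16 (EXEC): [MAIN] PC=1: INC 1 -> ACC=12 [depth=0]
Event 17 (EXEC): [MAIN] PC=2: NOP [depth=0]
Event 18 (EXEC): [MAIN] PC=3: INC 2 -> ACC=14 [depth=0]
Event 19 (INT 1): INT 1 arrives: push (MAIN, PC=4), enter IRQ1 at PC=0 (depth now 1) [depth=1]
Event 20 (INT 1): INT 1 arrives: push (IRQ1, PC=0), enter IRQ1 at PC=0 (depth now 2) [depth=2]
Event 21 (EXEC): [IRQ1] PC=0: INC 1 -> ACC=15 [depth=2]
Event 22 (EXEC): [IRQ1] PC=1: INC 1 -> ACC=16 [depth=2]
Event 23 (EXEC): [IRQ1] PC=2: IRET -> resume IRQ1 at PC=0 (depth now 1) [depth=1]
Event 24 (EXEC): [IRQ1] PC=0: INC 1 -> ACC=17 [depth=1]
Event 25 (EXEC): [IRQ1] PC=1: INC 1 -> ACC=18 [depth=1]
Event 26 (EXEC): [IRQ1] PC=2: IRET -> resume MAIN at PC=4 (depth now 0) [depth=0]
Event 27 (EXEC): [MAIN] PC=4: INC 4 -> ACC=22 [depth=0]
Event 28 (EXEC): [MAIN] PC=5: HALT [depth=0]
Max depth observed: 2

Answer: 2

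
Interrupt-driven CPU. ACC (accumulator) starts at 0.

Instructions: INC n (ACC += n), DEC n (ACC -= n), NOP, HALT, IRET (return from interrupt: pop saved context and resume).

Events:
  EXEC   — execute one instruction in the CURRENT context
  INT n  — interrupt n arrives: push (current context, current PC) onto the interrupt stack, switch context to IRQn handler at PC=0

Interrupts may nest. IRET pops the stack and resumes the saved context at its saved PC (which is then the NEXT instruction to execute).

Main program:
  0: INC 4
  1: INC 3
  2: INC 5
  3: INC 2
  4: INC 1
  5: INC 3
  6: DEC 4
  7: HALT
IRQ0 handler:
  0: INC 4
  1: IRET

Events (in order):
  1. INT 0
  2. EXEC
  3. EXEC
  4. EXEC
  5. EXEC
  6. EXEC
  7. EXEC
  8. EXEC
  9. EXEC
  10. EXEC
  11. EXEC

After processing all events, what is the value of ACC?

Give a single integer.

Event 1 (INT 0): INT 0 arrives: push (MAIN, PC=0), enter IRQ0 at PC=0 (depth now 1)
Event 2 (EXEC): [IRQ0] PC=0: INC 4 -> ACC=4
Event 3 (EXEC): [IRQ0] PC=1: IRET -> resume MAIN at PC=0 (depth now 0)
Event 4 (EXEC): [MAIN] PC=0: INC 4 -> ACC=8
Event 5 (EXEC): [MAIN] PC=1: INC 3 -> ACC=11
Event 6 (EXEC): [MAIN] PC=2: INC 5 -> ACC=16
Event 7 (EXEC): [MAIN] PC=3: INC 2 -> ACC=18
Event 8 (EXEC): [MAIN] PC=4: INC 1 -> ACC=19
Event 9 (EXEC): [MAIN] PC=5: INC 3 -> ACC=22
Event 10 (EXEC): [MAIN] PC=6: DEC 4 -> ACC=18
Event 11 (EXEC): [MAIN] PC=7: HALT

Answer: 18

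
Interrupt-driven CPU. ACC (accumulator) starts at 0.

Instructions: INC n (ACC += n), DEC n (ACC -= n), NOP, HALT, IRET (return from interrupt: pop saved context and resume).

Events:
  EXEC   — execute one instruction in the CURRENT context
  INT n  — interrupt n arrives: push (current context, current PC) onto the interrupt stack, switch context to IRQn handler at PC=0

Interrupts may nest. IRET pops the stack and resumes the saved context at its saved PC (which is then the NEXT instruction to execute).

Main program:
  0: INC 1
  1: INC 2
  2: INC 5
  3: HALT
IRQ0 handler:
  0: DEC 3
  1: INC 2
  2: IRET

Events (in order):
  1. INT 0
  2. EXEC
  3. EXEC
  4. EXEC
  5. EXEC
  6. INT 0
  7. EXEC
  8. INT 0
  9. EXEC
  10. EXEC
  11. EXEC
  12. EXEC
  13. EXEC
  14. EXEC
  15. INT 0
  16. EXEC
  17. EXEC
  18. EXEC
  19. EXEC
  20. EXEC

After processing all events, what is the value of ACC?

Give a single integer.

Event 1 (INT 0): INT 0 arrives: push (MAIN, PC=0), enter IRQ0 at PC=0 (depth now 1)
Event 2 (EXEC): [IRQ0] PC=0: DEC 3 -> ACC=-3
Event 3 (EXEC): [IRQ0] PC=1: INC 2 -> ACC=-1
Event 4 (EXEC): [IRQ0] PC=2: IRET -> resume MAIN at PC=0 (depth now 0)
Event 5 (EXEC): [MAIN] PC=0: INC 1 -> ACC=0
Event 6 (INT 0): INT 0 arrives: push (MAIN, PC=1), enter IRQ0 at PC=0 (depth now 1)
Event 7 (EXEC): [IRQ0] PC=0: DEC 3 -> ACC=-3
Event 8 (INT 0): INT 0 arrives: push (IRQ0, PC=1), enter IRQ0 at PC=0 (depth now 2)
Event 9 (EXEC): [IRQ0] PC=0: DEC 3 -> ACC=-6
Event 10 (EXEC): [IRQ0] PC=1: INC 2 -> ACC=-4
Event 11 (EXEC): [IRQ0] PC=2: IRET -> resume IRQ0 at PC=1 (depth now 1)
Event 12 (EXEC): [IRQ0] PC=1: INC 2 -> ACC=-2
Event 13 (EXEC): [IRQ0] PC=2: IRET -> resume MAIN at PC=1 (depth now 0)
Event 14 (EXEC): [MAIN] PC=1: INC 2 -> ACC=0
Event 15 (INT 0): INT 0 arrives: push (MAIN, PC=2), enter IRQ0 at PC=0 (depth now 1)
Event 16 (EXEC): [IRQ0] PC=0: DEC 3 -> ACC=-3
Event 17 (EXEC): [IRQ0] PC=1: INC 2 -> ACC=-1
Event 18 (EXEC): [IRQ0] PC=2: IRET -> resume MAIN at PC=2 (depth now 0)
Event 19 (EXEC): [MAIN] PC=2: INC 5 -> ACC=4
Event 20 (EXEC): [MAIN] PC=3: HALT

Answer: 4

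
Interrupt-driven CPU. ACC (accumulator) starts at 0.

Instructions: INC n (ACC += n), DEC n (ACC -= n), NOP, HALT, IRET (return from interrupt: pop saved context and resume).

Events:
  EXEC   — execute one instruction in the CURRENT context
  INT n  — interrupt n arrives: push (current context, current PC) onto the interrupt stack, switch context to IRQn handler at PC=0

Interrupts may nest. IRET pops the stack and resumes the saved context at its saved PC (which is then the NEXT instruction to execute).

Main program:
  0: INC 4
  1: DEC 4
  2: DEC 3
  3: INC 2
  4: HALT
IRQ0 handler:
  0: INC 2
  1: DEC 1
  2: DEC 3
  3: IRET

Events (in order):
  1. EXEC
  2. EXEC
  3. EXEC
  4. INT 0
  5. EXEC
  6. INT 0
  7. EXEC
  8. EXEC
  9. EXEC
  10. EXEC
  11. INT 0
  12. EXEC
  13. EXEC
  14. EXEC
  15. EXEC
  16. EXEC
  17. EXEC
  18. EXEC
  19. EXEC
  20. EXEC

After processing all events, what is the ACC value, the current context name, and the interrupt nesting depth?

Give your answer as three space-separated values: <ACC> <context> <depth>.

Event 1 (EXEC): [MAIN] PC=0: INC 4 -> ACC=4
Event 2 (EXEC): [MAIN] PC=1: DEC 4 -> ACC=0
Event 3 (EXEC): [MAIN] PC=2: DEC 3 -> ACC=-3
Event 4 (INT 0): INT 0 arrives: push (MAIN, PC=3), enter IRQ0 at PC=0 (depth now 1)
Event 5 (EXEC): [IRQ0] PC=0: INC 2 -> ACC=-1
Event 6 (INT 0): INT 0 arrives: push (IRQ0, PC=1), enter IRQ0 at PC=0 (depth now 2)
Event 7 (EXEC): [IRQ0] PC=0: INC 2 -> ACC=1
Event 8 (EXEC): [IRQ0] PC=1: DEC 1 -> ACC=0
Event 9 (EXEC): [IRQ0] PC=2: DEC 3 -> ACC=-3
Event 10 (EXEC): [IRQ0] PC=3: IRET -> resume IRQ0 at PC=1 (depth now 1)
Event 11 (INT 0): INT 0 arrives: push (IRQ0, PC=1), enter IRQ0 at PC=0 (depth now 2)
Event 12 (EXEC): [IRQ0] PC=0: INC 2 -> ACC=-1
Event 13 (EXEC): [IRQ0] PC=1: DEC 1 -> ACC=-2
Event 14 (EXEC): [IRQ0] PC=2: DEC 3 -> ACC=-5
Event 15 (EXEC): [IRQ0] PC=3: IRET -> resume IRQ0 at PC=1 (depth now 1)
Event 16 (EXEC): [IRQ0] PC=1: DEC 1 -> ACC=-6
Event 17 (EXEC): [IRQ0] PC=2: DEC 3 -> ACC=-9
Event 18 (EXEC): [IRQ0] PC=3: IRET -> resume MAIN at PC=3 (depth now 0)
Event 19 (EXEC): [MAIN] PC=3: INC 2 -> ACC=-7
Event 20 (EXEC): [MAIN] PC=4: HALT

Answer: -7 MAIN 0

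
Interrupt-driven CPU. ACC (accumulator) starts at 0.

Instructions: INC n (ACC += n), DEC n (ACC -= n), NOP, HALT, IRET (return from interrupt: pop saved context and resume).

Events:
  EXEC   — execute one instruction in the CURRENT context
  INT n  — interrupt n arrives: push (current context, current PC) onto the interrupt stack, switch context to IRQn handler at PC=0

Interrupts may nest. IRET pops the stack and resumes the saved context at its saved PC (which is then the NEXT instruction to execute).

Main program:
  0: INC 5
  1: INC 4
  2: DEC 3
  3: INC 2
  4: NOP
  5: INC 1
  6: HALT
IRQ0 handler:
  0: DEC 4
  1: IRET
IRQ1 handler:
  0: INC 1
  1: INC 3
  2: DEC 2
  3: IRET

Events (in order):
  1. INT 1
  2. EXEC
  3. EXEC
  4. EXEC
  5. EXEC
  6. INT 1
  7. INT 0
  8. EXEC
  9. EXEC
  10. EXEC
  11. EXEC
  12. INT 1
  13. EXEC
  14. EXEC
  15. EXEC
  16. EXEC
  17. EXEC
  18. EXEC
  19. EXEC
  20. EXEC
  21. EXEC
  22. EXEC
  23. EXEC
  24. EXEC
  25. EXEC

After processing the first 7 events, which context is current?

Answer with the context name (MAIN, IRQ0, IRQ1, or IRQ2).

Event 1 (INT 1): INT 1 arrives: push (MAIN, PC=0), enter IRQ1 at PC=0 (depth now 1)
Event 2 (EXEC): [IRQ1] PC=0: INC 1 -> ACC=1
Event 3 (EXEC): [IRQ1] PC=1: INC 3 -> ACC=4
Event 4 (EXEC): [IRQ1] PC=2: DEC 2 -> ACC=2
Event 5 (EXEC): [IRQ1] PC=3: IRET -> resume MAIN at PC=0 (depth now 0)
Event 6 (INT 1): INT 1 arrives: push (MAIN, PC=0), enter IRQ1 at PC=0 (depth now 1)
Event 7 (INT 0): INT 0 arrives: push (IRQ1, PC=0), enter IRQ0 at PC=0 (depth now 2)

Answer: IRQ0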